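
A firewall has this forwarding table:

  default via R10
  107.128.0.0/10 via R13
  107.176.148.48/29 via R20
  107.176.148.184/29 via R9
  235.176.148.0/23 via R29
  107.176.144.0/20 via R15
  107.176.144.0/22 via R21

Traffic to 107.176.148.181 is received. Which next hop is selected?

Routes whose prefix contains 107.176.148.181:
  0.0.0.0/0 (default, matches everything) -> R10
  107.128.0.0/10 (107.128.0.0 - 107.191.255.255) -> R13
  107.176.144.0/20 (107.176.144.0 - 107.176.159.255) -> R15
More-specific entries that do NOT match:
  107.176.148.48/29 (107.176.148.48 - 107.176.148.55) does not contain 107.176.148.181
  107.176.148.184/29 (107.176.148.184 - 107.176.148.191) does not contain 107.176.148.181
  235.176.148.0/23 (235.176.148.0 - 235.176.149.255) does not contain 107.176.148.181
  107.176.144.0/22 (107.176.144.0 - 107.176.147.255) does not contain 107.176.148.181
Longest matching prefix is /20 -> next hop R15.

R15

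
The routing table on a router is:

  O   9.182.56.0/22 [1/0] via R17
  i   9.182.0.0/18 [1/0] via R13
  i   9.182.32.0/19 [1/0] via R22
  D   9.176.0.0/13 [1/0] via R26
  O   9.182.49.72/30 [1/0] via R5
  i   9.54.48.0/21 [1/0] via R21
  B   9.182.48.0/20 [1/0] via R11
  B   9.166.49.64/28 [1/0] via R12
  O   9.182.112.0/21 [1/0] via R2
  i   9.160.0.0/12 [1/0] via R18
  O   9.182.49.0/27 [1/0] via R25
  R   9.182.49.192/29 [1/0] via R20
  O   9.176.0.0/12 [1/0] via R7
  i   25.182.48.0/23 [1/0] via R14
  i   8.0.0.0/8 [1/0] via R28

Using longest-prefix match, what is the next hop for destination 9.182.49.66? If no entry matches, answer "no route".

R11

Routes whose prefix contains 9.182.49.66:
  9.176.0.0/12 (9.176.0.0 - 9.191.255.255) -> R7
  9.176.0.0/13 (9.176.0.0 - 9.183.255.255) -> R26
  9.182.0.0/18 (9.182.0.0 - 9.182.63.255) -> R13
  9.182.32.0/19 (9.182.32.0 - 9.182.63.255) -> R22
  9.182.48.0/20 (9.182.48.0 - 9.182.63.255) -> R11
More-specific entries that do NOT match:
  9.182.49.72/30 (9.182.49.72 - 9.182.49.75) does not contain 9.182.49.66
  9.182.49.192/29 (9.182.49.192 - 9.182.49.199) does not contain 9.182.49.66
  9.166.49.64/28 (9.166.49.64 - 9.166.49.79) does not contain 9.182.49.66
  9.182.49.0/27 (9.182.49.0 - 9.182.49.31) does not contain 9.182.49.66
  25.182.48.0/23 (25.182.48.0 - 25.182.49.255) does not contain 9.182.49.66
  9.182.56.0/22 (9.182.56.0 - 9.182.59.255) does not contain 9.182.49.66
  9.54.48.0/21 (9.54.48.0 - 9.54.55.255) does not contain 9.182.49.66
  9.182.112.0/21 (9.182.112.0 - 9.182.119.255) does not contain 9.182.49.66
Longest matching prefix is /20 -> next hop R11.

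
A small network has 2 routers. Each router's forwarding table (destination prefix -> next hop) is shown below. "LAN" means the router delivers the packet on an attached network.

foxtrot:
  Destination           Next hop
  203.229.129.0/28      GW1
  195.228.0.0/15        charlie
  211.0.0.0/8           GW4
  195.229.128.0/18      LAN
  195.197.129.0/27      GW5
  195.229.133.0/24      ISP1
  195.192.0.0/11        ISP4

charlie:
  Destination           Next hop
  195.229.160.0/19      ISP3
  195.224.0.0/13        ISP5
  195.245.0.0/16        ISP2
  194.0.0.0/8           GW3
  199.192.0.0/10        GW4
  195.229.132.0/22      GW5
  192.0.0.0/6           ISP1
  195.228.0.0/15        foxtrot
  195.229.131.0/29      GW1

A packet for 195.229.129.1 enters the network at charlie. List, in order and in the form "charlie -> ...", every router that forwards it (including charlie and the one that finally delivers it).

charlie -> foxtrot

At charlie: longest match for 195.229.129.1 is 195.228.0.0/15 -> foxtrot
At foxtrot: longest match for 195.229.129.1 is 195.229.128.0/18 -> LAN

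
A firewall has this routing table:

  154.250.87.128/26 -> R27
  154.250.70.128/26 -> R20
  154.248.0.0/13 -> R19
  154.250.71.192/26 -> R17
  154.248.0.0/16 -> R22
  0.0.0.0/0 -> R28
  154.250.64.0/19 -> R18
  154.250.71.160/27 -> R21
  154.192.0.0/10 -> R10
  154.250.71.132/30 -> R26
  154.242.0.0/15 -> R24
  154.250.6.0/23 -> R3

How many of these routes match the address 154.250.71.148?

Prefixes containing 154.250.71.148:
  0.0.0.0/0 (default, matches everything)
  154.192.0.0/10 (154.192.0.0 - 154.255.255.255)
  154.248.0.0/13 (154.248.0.0 - 154.255.255.255)
  154.250.64.0/19 (154.250.64.0 - 154.250.95.255)
Total matching entries: 4.

4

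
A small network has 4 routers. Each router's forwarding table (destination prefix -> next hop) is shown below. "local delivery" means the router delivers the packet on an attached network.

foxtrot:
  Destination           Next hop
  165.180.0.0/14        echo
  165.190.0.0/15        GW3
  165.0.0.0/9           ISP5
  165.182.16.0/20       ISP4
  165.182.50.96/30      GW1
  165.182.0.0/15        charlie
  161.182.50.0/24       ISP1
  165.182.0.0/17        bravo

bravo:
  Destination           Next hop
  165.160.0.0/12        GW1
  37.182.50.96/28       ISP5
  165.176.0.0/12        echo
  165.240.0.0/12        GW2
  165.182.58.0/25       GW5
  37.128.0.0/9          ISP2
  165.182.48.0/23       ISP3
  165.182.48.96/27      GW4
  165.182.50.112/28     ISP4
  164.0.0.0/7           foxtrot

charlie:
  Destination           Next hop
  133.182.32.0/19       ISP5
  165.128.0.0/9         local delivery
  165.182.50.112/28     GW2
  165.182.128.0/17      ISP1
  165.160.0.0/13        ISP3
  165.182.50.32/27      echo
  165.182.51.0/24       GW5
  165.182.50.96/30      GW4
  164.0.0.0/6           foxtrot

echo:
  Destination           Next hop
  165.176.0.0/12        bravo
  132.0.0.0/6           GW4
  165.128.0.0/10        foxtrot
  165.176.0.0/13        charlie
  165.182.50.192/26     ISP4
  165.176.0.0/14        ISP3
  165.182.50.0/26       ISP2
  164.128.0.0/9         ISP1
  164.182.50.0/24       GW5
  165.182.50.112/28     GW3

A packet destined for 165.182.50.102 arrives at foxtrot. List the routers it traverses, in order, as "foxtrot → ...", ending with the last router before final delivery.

foxtrot → bravo → echo → charlie

At foxtrot: longest match for 165.182.50.102 is 165.182.0.0/17 -> bravo
At bravo: longest match for 165.182.50.102 is 165.176.0.0/12 -> echo
At echo: longest match for 165.182.50.102 is 165.176.0.0/13 -> charlie
At charlie: longest match for 165.182.50.102 is 165.128.0.0/9 -> local delivery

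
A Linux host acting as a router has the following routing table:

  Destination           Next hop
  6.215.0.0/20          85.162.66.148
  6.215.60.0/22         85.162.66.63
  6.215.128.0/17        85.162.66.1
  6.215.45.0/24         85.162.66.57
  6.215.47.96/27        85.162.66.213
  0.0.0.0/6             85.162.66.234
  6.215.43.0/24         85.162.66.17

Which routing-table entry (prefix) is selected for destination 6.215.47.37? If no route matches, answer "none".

6.215.47.37 is outside every listed prefix and there is no default route.

none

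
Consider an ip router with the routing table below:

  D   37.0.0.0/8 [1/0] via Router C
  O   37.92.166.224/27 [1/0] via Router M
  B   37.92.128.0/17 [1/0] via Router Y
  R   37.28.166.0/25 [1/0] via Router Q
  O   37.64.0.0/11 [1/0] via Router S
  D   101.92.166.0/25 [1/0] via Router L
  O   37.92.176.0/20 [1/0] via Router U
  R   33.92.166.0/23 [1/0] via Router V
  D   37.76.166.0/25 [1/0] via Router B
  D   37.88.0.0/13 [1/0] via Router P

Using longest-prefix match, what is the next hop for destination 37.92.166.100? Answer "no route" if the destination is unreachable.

Router Y

Routes whose prefix contains 37.92.166.100:
  37.0.0.0/8 (37.0.0.0 - 37.255.255.255) -> Router C
  37.64.0.0/11 (37.64.0.0 - 37.95.255.255) -> Router S
  37.88.0.0/13 (37.88.0.0 - 37.95.255.255) -> Router P
  37.92.128.0/17 (37.92.128.0 - 37.92.255.255) -> Router Y
More-specific entries that do NOT match:
  37.92.166.224/27 (37.92.166.224 - 37.92.166.255) does not contain 37.92.166.100
  37.28.166.0/25 (37.28.166.0 - 37.28.166.127) does not contain 37.92.166.100
  101.92.166.0/25 (101.92.166.0 - 101.92.166.127) does not contain 37.92.166.100
  37.76.166.0/25 (37.76.166.0 - 37.76.166.127) does not contain 37.92.166.100
  33.92.166.0/23 (33.92.166.0 - 33.92.167.255) does not contain 37.92.166.100
  37.92.176.0/20 (37.92.176.0 - 37.92.191.255) does not contain 37.92.166.100
Longest matching prefix is /17 -> next hop Router Y.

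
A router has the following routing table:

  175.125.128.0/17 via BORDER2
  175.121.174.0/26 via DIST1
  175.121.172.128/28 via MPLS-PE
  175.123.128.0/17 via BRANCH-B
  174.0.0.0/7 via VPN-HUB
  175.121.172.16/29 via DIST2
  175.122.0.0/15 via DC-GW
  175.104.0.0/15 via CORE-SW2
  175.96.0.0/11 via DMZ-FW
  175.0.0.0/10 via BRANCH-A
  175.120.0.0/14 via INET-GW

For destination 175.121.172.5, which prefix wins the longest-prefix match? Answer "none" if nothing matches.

Entries matching 175.121.172.5:
  174.0.0.0/7 (174.0.0.0 - 175.255.255.255)
  175.96.0.0/11 (175.96.0.0 - 175.127.255.255)
  175.120.0.0/14 (175.120.0.0 - 175.123.255.255)
Most specific is 175.120.0.0/14.

175.120.0.0/14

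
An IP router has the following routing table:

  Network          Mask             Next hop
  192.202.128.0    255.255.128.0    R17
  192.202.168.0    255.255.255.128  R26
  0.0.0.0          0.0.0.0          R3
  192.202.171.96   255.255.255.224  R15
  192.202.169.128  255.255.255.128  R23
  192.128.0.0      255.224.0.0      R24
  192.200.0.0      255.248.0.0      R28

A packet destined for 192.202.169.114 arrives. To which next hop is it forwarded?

R17

Routes whose prefix contains 192.202.169.114:
  0.0.0.0/0 (default, matches everything) -> R3
  192.200.0.0/13 (192.200.0.0 - 192.207.255.255) -> R28
  192.202.128.0/17 (192.202.128.0 - 192.202.255.255) -> R17
More-specific entries that do NOT match:
  192.202.171.96/27 (192.202.171.96 - 192.202.171.127) does not contain 192.202.169.114
  192.202.168.0/25 (192.202.168.0 - 192.202.168.127) does not contain 192.202.169.114
  192.202.169.128/25 (192.202.169.128 - 192.202.169.255) does not contain 192.202.169.114
Longest matching prefix is /17 -> next hop R17.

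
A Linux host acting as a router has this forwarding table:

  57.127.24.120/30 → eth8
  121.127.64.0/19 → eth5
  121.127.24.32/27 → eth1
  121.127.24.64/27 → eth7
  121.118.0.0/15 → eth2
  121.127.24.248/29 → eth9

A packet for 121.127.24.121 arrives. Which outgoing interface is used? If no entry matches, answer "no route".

no route

No entry's prefix contains 121.127.24.121; there is no default route.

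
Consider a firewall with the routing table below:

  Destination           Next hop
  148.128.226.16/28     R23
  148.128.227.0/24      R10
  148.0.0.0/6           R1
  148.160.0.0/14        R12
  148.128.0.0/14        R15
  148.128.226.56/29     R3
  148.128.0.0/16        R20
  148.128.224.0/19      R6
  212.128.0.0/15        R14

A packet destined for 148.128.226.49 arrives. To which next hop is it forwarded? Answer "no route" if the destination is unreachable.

Routes whose prefix contains 148.128.226.49:
  148.0.0.0/6 (148.0.0.0 - 151.255.255.255) -> R1
  148.128.0.0/14 (148.128.0.0 - 148.131.255.255) -> R15
  148.128.0.0/16 (148.128.0.0 - 148.128.255.255) -> R20
  148.128.224.0/19 (148.128.224.0 - 148.128.255.255) -> R6
More-specific entries that do NOT match:
  148.128.226.56/29 (148.128.226.56 - 148.128.226.63) does not contain 148.128.226.49
  148.128.226.16/28 (148.128.226.16 - 148.128.226.31) does not contain 148.128.226.49
  148.128.227.0/24 (148.128.227.0 - 148.128.227.255) does not contain 148.128.226.49
Longest matching prefix is /19 -> next hop R6.

R6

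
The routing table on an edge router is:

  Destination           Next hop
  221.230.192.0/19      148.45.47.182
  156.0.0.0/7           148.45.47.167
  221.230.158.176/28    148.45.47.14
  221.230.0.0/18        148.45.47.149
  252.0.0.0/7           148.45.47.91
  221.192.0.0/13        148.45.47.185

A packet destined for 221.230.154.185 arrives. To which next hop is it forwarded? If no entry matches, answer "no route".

no route

No entry's prefix contains 221.230.154.185; there is no default route.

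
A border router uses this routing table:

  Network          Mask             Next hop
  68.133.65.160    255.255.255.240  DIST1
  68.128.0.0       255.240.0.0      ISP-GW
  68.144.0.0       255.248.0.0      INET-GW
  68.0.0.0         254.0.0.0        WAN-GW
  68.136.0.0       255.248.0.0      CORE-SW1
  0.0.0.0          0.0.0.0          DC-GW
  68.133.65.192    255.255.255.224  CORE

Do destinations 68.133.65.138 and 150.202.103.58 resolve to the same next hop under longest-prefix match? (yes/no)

68.133.65.138: longest match 68.128.0.0/12 -> ISP-GW
150.202.103.58: longest match 0.0.0.0/0 -> DC-GW

no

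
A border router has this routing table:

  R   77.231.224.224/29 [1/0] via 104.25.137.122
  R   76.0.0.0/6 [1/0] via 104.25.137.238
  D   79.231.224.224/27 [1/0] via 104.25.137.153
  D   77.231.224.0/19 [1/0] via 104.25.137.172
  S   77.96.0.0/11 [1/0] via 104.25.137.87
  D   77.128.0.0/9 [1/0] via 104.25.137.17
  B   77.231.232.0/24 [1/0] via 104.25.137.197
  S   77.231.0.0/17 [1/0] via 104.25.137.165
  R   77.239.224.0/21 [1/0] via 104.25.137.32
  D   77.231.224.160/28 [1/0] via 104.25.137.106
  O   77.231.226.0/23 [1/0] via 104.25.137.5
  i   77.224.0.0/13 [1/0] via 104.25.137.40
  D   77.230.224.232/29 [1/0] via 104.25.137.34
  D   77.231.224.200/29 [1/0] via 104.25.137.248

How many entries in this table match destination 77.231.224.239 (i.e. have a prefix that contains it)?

Prefixes containing 77.231.224.239:
  76.0.0.0/6 (76.0.0.0 - 79.255.255.255)
  77.128.0.0/9 (77.128.0.0 - 77.255.255.255)
  77.224.0.0/13 (77.224.0.0 - 77.231.255.255)
  77.231.224.0/19 (77.231.224.0 - 77.231.255.255)
Total matching entries: 4.

4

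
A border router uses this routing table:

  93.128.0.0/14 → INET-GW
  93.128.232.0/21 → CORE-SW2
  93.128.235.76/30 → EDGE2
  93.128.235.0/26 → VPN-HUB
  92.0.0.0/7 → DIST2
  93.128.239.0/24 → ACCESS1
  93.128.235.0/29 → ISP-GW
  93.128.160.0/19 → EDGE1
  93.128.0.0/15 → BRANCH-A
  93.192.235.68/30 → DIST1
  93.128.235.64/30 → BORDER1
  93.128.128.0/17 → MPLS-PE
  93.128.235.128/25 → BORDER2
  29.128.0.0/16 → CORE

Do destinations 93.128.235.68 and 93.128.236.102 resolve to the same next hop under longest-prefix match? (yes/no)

yes

93.128.235.68: longest match 93.128.232.0/21 -> CORE-SW2
93.128.236.102: longest match 93.128.232.0/21 -> CORE-SW2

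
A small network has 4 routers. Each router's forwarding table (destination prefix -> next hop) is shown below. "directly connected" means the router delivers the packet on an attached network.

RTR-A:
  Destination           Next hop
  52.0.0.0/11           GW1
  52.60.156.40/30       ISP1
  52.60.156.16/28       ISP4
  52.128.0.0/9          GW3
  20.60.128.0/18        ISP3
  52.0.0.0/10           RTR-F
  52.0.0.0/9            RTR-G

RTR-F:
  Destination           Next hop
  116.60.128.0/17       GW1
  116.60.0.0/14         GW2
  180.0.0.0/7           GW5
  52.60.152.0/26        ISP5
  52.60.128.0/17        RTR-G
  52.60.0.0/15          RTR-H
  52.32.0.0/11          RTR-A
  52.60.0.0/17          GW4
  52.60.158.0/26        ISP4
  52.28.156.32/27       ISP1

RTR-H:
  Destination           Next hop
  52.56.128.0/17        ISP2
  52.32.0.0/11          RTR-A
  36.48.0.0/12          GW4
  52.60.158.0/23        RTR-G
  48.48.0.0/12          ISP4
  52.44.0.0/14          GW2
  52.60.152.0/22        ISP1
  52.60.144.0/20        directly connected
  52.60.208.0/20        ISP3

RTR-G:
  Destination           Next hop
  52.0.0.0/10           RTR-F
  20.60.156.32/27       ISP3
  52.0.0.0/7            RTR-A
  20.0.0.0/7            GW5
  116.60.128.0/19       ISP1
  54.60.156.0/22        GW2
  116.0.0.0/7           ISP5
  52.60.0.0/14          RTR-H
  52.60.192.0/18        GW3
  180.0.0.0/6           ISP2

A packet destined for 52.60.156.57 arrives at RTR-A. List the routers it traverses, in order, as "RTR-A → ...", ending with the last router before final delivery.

At RTR-A: longest match for 52.60.156.57 is 52.0.0.0/10 -> RTR-F
At RTR-F: longest match for 52.60.156.57 is 52.60.128.0/17 -> RTR-G
At RTR-G: longest match for 52.60.156.57 is 52.60.0.0/14 -> RTR-H
At RTR-H: longest match for 52.60.156.57 is 52.60.144.0/20 -> directly connected

RTR-A → RTR-F → RTR-G → RTR-H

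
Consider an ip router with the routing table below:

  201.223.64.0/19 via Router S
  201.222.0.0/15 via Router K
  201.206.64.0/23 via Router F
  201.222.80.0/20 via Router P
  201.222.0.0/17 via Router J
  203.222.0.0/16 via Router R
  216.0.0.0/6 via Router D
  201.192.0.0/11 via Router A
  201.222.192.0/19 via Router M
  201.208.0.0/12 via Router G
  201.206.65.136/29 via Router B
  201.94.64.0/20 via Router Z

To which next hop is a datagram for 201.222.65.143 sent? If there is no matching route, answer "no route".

Router J

Routes whose prefix contains 201.222.65.143:
  201.192.0.0/11 (201.192.0.0 - 201.223.255.255) -> Router A
  201.208.0.0/12 (201.208.0.0 - 201.223.255.255) -> Router G
  201.222.0.0/15 (201.222.0.0 - 201.223.255.255) -> Router K
  201.222.0.0/17 (201.222.0.0 - 201.222.127.255) -> Router J
More-specific entries that do NOT match:
  201.206.65.136/29 (201.206.65.136 - 201.206.65.143) does not contain 201.222.65.143
  201.206.64.0/23 (201.206.64.0 - 201.206.65.255) does not contain 201.222.65.143
  201.222.80.0/20 (201.222.80.0 - 201.222.95.255) does not contain 201.222.65.143
  201.94.64.0/20 (201.94.64.0 - 201.94.79.255) does not contain 201.222.65.143
  201.223.64.0/19 (201.223.64.0 - 201.223.95.255) does not contain 201.222.65.143
  201.222.192.0/19 (201.222.192.0 - 201.222.223.255) does not contain 201.222.65.143
Longest matching prefix is /17 -> next hop Router J.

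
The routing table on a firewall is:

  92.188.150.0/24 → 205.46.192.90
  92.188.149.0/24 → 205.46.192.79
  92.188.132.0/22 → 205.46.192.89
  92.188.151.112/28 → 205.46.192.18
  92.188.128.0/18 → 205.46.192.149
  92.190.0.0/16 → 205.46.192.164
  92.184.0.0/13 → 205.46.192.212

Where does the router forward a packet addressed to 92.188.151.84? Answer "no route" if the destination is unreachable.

205.46.192.149

Routes whose prefix contains 92.188.151.84:
  92.184.0.0/13 (92.184.0.0 - 92.191.255.255) -> 205.46.192.212
  92.188.128.0/18 (92.188.128.0 - 92.188.191.255) -> 205.46.192.149
More-specific entries that do NOT match:
  92.188.151.112/28 (92.188.151.112 - 92.188.151.127) does not contain 92.188.151.84
  92.188.150.0/24 (92.188.150.0 - 92.188.150.255) does not contain 92.188.151.84
  92.188.149.0/24 (92.188.149.0 - 92.188.149.255) does not contain 92.188.151.84
  92.188.132.0/22 (92.188.132.0 - 92.188.135.255) does not contain 92.188.151.84
Longest matching prefix is /18 -> next hop 205.46.192.149.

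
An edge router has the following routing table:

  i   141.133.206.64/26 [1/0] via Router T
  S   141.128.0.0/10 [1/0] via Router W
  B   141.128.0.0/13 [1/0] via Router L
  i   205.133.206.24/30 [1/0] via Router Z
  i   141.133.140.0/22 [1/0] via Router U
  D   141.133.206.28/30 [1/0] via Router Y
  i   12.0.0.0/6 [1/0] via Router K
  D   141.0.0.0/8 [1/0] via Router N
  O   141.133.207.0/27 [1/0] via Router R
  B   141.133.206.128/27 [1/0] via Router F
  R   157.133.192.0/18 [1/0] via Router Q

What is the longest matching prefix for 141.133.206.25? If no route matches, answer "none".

141.128.0.0/13

Entries matching 141.133.206.25:
  141.0.0.0/8 (141.0.0.0 - 141.255.255.255)
  141.128.0.0/10 (141.128.0.0 - 141.191.255.255)
  141.128.0.0/13 (141.128.0.0 - 141.135.255.255)
Most specific is 141.128.0.0/13.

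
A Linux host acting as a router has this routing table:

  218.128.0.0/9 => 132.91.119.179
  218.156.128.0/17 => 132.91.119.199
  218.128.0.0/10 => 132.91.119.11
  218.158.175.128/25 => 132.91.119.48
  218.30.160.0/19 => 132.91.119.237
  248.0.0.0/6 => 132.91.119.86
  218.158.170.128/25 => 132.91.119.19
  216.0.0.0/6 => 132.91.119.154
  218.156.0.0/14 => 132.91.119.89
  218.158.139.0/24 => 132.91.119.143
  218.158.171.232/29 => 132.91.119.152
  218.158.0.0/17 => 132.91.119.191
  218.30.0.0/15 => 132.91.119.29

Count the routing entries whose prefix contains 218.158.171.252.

Prefixes containing 218.158.171.252:
  216.0.0.0/6 (216.0.0.0 - 219.255.255.255)
  218.128.0.0/9 (218.128.0.0 - 218.255.255.255)
  218.128.0.0/10 (218.128.0.0 - 218.191.255.255)
  218.156.0.0/14 (218.156.0.0 - 218.159.255.255)
Total matching entries: 4.

4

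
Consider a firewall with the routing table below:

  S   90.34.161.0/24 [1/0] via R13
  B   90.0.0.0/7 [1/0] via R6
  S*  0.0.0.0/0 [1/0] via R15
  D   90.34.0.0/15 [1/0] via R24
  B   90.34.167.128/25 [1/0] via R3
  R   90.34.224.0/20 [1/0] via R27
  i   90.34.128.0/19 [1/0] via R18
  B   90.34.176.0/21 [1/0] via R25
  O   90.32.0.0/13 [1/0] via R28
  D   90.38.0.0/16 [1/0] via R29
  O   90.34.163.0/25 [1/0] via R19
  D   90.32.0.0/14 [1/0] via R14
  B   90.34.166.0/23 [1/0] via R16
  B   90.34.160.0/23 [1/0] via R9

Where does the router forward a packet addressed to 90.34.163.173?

Routes whose prefix contains 90.34.163.173:
  0.0.0.0/0 (default, matches everything) -> R15
  90.0.0.0/7 (90.0.0.0 - 91.255.255.255) -> R6
  90.32.0.0/13 (90.32.0.0 - 90.39.255.255) -> R28
  90.32.0.0/14 (90.32.0.0 - 90.35.255.255) -> R14
  90.34.0.0/15 (90.34.0.0 - 90.35.255.255) -> R24
More-specific entries that do NOT match:
  90.34.167.128/25 (90.34.167.128 - 90.34.167.255) does not contain 90.34.163.173
  90.34.163.0/25 (90.34.163.0 - 90.34.163.127) does not contain 90.34.163.173
  90.34.161.0/24 (90.34.161.0 - 90.34.161.255) does not contain 90.34.163.173
  90.34.166.0/23 (90.34.166.0 - 90.34.167.255) does not contain 90.34.163.173
  90.34.160.0/23 (90.34.160.0 - 90.34.161.255) does not contain 90.34.163.173
  90.34.176.0/21 (90.34.176.0 - 90.34.183.255) does not contain 90.34.163.173
  90.34.224.0/20 (90.34.224.0 - 90.34.239.255) does not contain 90.34.163.173
  90.34.128.0/19 (90.34.128.0 - 90.34.159.255) does not contain 90.34.163.173
  90.38.0.0/16 (90.38.0.0 - 90.38.255.255) does not contain 90.34.163.173
Longest matching prefix is /15 -> next hop R24.

R24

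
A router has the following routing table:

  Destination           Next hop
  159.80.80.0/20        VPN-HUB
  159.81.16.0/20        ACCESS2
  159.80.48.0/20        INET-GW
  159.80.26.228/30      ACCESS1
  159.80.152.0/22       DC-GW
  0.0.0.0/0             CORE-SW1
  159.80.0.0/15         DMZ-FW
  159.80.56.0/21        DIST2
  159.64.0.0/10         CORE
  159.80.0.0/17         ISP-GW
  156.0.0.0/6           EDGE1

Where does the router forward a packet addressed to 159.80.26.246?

Routes whose prefix contains 159.80.26.246:
  0.0.0.0/0 (default, matches everything) -> CORE-SW1
  156.0.0.0/6 (156.0.0.0 - 159.255.255.255) -> EDGE1
  159.64.0.0/10 (159.64.0.0 - 159.127.255.255) -> CORE
  159.80.0.0/15 (159.80.0.0 - 159.81.255.255) -> DMZ-FW
  159.80.0.0/17 (159.80.0.0 - 159.80.127.255) -> ISP-GW
More-specific entries that do NOT match:
  159.80.26.228/30 (159.80.26.228 - 159.80.26.231) does not contain 159.80.26.246
  159.80.152.0/22 (159.80.152.0 - 159.80.155.255) does not contain 159.80.26.246
  159.80.56.0/21 (159.80.56.0 - 159.80.63.255) does not contain 159.80.26.246
  159.80.80.0/20 (159.80.80.0 - 159.80.95.255) does not contain 159.80.26.246
  159.81.16.0/20 (159.81.16.0 - 159.81.31.255) does not contain 159.80.26.246
  159.80.48.0/20 (159.80.48.0 - 159.80.63.255) does not contain 159.80.26.246
Longest matching prefix is /17 -> next hop ISP-GW.

ISP-GW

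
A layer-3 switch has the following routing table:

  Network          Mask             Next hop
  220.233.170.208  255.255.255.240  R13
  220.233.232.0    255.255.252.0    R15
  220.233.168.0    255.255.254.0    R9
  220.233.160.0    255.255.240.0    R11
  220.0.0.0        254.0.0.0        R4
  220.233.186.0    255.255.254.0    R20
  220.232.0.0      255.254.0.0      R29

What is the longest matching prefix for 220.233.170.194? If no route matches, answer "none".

220.233.160.0/20

Entries matching 220.233.170.194:
  220.0.0.0/7 (220.0.0.0 - 221.255.255.255)
  220.232.0.0/15 (220.232.0.0 - 220.233.255.255)
  220.233.160.0/20 (220.233.160.0 - 220.233.175.255)
Most specific is 220.233.160.0/20.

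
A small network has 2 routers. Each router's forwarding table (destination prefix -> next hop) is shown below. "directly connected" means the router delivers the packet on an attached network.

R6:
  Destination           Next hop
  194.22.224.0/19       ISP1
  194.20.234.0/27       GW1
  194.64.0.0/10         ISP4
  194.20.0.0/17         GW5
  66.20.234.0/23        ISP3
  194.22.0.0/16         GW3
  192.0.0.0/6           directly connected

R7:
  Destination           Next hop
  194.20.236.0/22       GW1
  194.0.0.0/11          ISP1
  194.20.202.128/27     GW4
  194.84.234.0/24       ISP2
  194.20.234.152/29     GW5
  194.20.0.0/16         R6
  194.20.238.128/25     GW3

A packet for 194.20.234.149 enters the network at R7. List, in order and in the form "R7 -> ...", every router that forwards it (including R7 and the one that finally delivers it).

R7 -> R6

At R7: longest match for 194.20.234.149 is 194.20.0.0/16 -> R6
At R6: longest match for 194.20.234.149 is 192.0.0.0/6 -> directly connected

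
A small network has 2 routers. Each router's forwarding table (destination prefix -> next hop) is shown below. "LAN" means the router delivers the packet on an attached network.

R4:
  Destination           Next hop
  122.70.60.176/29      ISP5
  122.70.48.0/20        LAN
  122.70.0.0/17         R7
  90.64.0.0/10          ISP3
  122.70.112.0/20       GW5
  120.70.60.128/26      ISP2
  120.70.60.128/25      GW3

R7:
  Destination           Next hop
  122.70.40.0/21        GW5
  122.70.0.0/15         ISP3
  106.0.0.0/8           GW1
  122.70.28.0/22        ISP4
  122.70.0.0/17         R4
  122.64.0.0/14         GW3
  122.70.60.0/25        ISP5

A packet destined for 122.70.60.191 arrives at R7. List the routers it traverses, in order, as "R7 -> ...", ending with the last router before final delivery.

At R7: longest match for 122.70.60.191 is 122.70.0.0/17 -> R4
At R4: longest match for 122.70.60.191 is 122.70.48.0/20 -> LAN

R7 -> R4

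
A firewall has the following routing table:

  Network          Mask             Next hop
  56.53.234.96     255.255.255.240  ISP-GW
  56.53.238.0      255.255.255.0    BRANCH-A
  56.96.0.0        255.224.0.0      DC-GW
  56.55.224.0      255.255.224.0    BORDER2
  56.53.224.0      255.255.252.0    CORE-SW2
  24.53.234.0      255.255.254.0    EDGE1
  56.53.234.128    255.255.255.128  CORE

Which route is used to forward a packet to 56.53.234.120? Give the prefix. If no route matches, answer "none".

none

56.53.234.120 is outside every listed prefix and there is no default route.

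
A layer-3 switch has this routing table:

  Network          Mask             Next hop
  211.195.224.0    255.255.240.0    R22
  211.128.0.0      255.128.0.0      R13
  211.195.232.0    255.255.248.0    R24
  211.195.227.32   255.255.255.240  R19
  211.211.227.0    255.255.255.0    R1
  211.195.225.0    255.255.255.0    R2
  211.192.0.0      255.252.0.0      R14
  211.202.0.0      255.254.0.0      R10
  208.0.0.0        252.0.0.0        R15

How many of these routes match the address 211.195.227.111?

4

Prefixes containing 211.195.227.111:
  208.0.0.0/6 (208.0.0.0 - 211.255.255.255)
  211.128.0.0/9 (211.128.0.0 - 211.255.255.255)
  211.192.0.0/14 (211.192.0.0 - 211.195.255.255)
  211.195.224.0/20 (211.195.224.0 - 211.195.239.255)
Total matching entries: 4.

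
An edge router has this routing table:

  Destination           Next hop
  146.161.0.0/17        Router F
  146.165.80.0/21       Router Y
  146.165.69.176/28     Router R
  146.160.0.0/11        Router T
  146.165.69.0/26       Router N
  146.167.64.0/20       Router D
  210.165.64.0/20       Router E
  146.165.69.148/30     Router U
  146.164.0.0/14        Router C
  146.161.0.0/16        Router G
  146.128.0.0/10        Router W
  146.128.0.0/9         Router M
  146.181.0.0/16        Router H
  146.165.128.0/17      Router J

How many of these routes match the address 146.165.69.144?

4

Prefixes containing 146.165.69.144:
  146.128.0.0/9 (146.128.0.0 - 146.255.255.255)
  146.128.0.0/10 (146.128.0.0 - 146.191.255.255)
  146.160.0.0/11 (146.160.0.0 - 146.191.255.255)
  146.164.0.0/14 (146.164.0.0 - 146.167.255.255)
Total matching entries: 4.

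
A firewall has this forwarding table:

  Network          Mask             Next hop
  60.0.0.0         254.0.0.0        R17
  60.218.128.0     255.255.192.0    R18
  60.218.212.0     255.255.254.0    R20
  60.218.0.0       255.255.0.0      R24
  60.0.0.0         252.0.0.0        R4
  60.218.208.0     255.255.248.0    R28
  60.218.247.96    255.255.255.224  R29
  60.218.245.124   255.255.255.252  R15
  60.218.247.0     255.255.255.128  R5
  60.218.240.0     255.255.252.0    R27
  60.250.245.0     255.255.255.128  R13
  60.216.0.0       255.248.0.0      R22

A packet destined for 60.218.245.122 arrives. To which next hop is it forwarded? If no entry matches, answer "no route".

Routes whose prefix contains 60.218.245.122:
  60.0.0.0/6 (60.0.0.0 - 63.255.255.255) -> R4
  60.0.0.0/7 (60.0.0.0 - 61.255.255.255) -> R17
  60.216.0.0/13 (60.216.0.0 - 60.223.255.255) -> R22
  60.218.0.0/16 (60.218.0.0 - 60.218.255.255) -> R24
More-specific entries that do NOT match:
  60.218.245.124/30 (60.218.245.124 - 60.218.245.127) does not contain 60.218.245.122
  60.218.247.96/27 (60.218.247.96 - 60.218.247.127) does not contain 60.218.245.122
  60.218.247.0/25 (60.218.247.0 - 60.218.247.127) does not contain 60.218.245.122
  60.250.245.0/25 (60.250.245.0 - 60.250.245.127) does not contain 60.218.245.122
  60.218.212.0/23 (60.218.212.0 - 60.218.213.255) does not contain 60.218.245.122
  60.218.240.0/22 (60.218.240.0 - 60.218.243.255) does not contain 60.218.245.122
  60.218.208.0/21 (60.218.208.0 - 60.218.215.255) does not contain 60.218.245.122
  60.218.128.0/18 (60.218.128.0 - 60.218.191.255) does not contain 60.218.245.122
Longest matching prefix is /16 -> next hop R24.

R24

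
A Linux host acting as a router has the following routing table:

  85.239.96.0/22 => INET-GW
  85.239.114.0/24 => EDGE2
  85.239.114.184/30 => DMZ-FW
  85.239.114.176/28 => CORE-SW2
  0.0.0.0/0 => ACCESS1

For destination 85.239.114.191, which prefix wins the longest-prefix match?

Entries matching 85.239.114.191:
  0.0.0.0/0 (default, matches everything)
  85.239.114.0/24 (85.239.114.0 - 85.239.114.255)
  85.239.114.176/28 (85.239.114.176 - 85.239.114.191)
Most specific is 85.239.114.176/28.

85.239.114.176/28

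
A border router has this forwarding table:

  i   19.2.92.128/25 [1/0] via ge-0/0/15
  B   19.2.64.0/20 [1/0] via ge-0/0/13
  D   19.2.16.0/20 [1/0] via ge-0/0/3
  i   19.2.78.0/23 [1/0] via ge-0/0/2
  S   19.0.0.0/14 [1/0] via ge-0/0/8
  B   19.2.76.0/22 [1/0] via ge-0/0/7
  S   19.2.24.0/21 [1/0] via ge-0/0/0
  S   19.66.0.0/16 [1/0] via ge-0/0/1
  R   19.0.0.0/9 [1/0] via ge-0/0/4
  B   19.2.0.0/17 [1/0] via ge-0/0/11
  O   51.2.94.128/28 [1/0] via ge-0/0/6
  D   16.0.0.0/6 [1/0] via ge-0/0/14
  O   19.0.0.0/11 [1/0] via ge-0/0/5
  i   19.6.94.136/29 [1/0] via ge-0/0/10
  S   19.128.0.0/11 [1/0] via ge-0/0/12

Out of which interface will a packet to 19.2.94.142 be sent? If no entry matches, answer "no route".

ge-0/0/11

Routes whose prefix contains 19.2.94.142:
  16.0.0.0/6 (16.0.0.0 - 19.255.255.255) -> ge-0/0/14
  19.0.0.0/9 (19.0.0.0 - 19.127.255.255) -> ge-0/0/4
  19.0.0.0/11 (19.0.0.0 - 19.31.255.255) -> ge-0/0/5
  19.0.0.0/14 (19.0.0.0 - 19.3.255.255) -> ge-0/0/8
  19.2.0.0/17 (19.2.0.0 - 19.2.127.255) -> ge-0/0/11
More-specific entries that do NOT match:
  19.6.94.136/29 (19.6.94.136 - 19.6.94.143) does not contain 19.2.94.142
  51.2.94.128/28 (51.2.94.128 - 51.2.94.143) does not contain 19.2.94.142
  19.2.92.128/25 (19.2.92.128 - 19.2.92.255) does not contain 19.2.94.142
  19.2.78.0/23 (19.2.78.0 - 19.2.79.255) does not contain 19.2.94.142
  19.2.76.0/22 (19.2.76.0 - 19.2.79.255) does not contain 19.2.94.142
  19.2.24.0/21 (19.2.24.0 - 19.2.31.255) does not contain 19.2.94.142
  19.2.64.0/20 (19.2.64.0 - 19.2.79.255) does not contain 19.2.94.142
  19.2.16.0/20 (19.2.16.0 - 19.2.31.255) does not contain 19.2.94.142
Longest matching prefix is /17 -> interface ge-0/0/11.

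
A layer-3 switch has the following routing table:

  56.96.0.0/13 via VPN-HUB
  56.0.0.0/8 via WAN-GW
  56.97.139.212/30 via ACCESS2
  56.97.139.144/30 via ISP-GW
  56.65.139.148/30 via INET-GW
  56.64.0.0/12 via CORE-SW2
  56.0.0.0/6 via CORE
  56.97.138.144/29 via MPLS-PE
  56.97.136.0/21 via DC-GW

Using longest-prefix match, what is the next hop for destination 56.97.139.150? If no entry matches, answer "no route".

DC-GW

Routes whose prefix contains 56.97.139.150:
  56.0.0.0/6 (56.0.0.0 - 59.255.255.255) -> CORE
  56.0.0.0/8 (56.0.0.0 - 56.255.255.255) -> WAN-GW
  56.96.0.0/13 (56.96.0.0 - 56.103.255.255) -> VPN-HUB
  56.97.136.0/21 (56.97.136.0 - 56.97.143.255) -> DC-GW
More-specific entries that do NOT match:
  56.97.139.212/30 (56.97.139.212 - 56.97.139.215) does not contain 56.97.139.150
  56.97.139.144/30 (56.97.139.144 - 56.97.139.147) does not contain 56.97.139.150
  56.65.139.148/30 (56.65.139.148 - 56.65.139.151) does not contain 56.97.139.150
  56.97.138.144/29 (56.97.138.144 - 56.97.138.151) does not contain 56.97.139.150
Longest matching prefix is /21 -> next hop DC-GW.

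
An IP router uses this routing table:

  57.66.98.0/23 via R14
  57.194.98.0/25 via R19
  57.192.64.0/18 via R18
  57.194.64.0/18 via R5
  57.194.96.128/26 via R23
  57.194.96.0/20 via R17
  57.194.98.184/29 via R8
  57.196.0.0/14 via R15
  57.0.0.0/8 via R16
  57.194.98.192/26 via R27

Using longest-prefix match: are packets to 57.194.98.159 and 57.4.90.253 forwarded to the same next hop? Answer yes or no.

no

57.194.98.159: longest match 57.194.96.0/20 -> R17
57.4.90.253: longest match 57.0.0.0/8 -> R16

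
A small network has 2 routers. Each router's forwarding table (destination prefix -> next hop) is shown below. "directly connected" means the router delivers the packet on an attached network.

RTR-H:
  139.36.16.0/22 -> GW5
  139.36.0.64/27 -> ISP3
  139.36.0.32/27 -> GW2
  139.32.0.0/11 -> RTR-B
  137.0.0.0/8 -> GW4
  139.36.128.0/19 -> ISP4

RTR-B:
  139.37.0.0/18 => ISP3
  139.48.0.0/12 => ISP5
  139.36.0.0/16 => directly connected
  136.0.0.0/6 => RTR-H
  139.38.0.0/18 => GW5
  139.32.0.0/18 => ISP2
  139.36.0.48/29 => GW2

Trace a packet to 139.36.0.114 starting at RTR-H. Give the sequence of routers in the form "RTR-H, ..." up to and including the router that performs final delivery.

At RTR-H: longest match for 139.36.0.114 is 139.32.0.0/11 -> RTR-B
At RTR-B: longest match for 139.36.0.114 is 139.36.0.0/16 -> directly connected

RTR-H, RTR-B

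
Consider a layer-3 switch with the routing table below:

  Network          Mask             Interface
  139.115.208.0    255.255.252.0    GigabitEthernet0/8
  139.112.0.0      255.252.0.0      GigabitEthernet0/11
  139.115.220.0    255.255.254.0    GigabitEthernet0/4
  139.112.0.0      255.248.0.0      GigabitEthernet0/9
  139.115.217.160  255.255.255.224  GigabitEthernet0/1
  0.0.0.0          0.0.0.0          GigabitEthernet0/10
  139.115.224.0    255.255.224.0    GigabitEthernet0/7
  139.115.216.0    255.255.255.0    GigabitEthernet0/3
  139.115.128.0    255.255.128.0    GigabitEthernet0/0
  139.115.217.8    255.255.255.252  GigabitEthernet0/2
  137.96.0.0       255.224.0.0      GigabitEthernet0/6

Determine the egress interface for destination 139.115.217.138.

GigabitEthernet0/0

Routes whose prefix contains 139.115.217.138:
  0.0.0.0/0 (default, matches everything) -> GigabitEthernet0/10
  139.112.0.0/13 (139.112.0.0 - 139.119.255.255) -> GigabitEthernet0/9
  139.112.0.0/14 (139.112.0.0 - 139.115.255.255) -> GigabitEthernet0/11
  139.115.128.0/17 (139.115.128.0 - 139.115.255.255) -> GigabitEthernet0/0
More-specific entries that do NOT match:
  139.115.217.8/30 (139.115.217.8 - 139.115.217.11) does not contain 139.115.217.138
  139.115.217.160/27 (139.115.217.160 - 139.115.217.191) does not contain 139.115.217.138
  139.115.216.0/24 (139.115.216.0 - 139.115.216.255) does not contain 139.115.217.138
  139.115.220.0/23 (139.115.220.0 - 139.115.221.255) does not contain 139.115.217.138
  139.115.208.0/22 (139.115.208.0 - 139.115.211.255) does not contain 139.115.217.138
  139.115.224.0/19 (139.115.224.0 - 139.115.255.255) does not contain 139.115.217.138
Longest matching prefix is /17 -> interface GigabitEthernet0/0.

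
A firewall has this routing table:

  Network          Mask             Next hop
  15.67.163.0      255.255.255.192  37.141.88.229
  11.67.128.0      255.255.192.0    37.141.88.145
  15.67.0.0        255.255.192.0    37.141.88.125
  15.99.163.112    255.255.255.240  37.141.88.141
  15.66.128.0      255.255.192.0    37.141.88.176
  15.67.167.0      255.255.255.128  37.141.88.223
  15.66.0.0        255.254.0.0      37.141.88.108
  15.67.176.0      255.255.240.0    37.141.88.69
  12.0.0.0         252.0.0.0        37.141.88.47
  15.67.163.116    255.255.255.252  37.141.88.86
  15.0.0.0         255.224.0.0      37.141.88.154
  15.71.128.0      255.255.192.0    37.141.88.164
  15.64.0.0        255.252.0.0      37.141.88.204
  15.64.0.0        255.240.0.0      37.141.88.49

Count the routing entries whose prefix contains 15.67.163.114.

4

Prefixes containing 15.67.163.114:
  12.0.0.0/6 (12.0.0.0 - 15.255.255.255)
  15.64.0.0/12 (15.64.0.0 - 15.79.255.255)
  15.64.0.0/14 (15.64.0.0 - 15.67.255.255)
  15.66.0.0/15 (15.66.0.0 - 15.67.255.255)
Total matching entries: 4.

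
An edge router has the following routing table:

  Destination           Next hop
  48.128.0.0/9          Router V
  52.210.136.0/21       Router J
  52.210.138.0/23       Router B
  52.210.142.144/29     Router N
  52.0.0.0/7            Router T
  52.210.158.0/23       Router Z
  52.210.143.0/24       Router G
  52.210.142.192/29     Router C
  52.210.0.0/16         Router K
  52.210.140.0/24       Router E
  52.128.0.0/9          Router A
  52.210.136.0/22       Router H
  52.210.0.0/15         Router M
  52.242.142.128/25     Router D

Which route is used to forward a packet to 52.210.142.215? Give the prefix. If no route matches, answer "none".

52.210.136.0/21

Entries matching 52.210.142.215:
  52.0.0.0/7 (52.0.0.0 - 53.255.255.255)
  52.128.0.0/9 (52.128.0.0 - 52.255.255.255)
  52.210.0.0/15 (52.210.0.0 - 52.211.255.255)
  52.210.0.0/16 (52.210.0.0 - 52.210.255.255)
  52.210.136.0/21 (52.210.136.0 - 52.210.143.255)
Most specific is 52.210.136.0/21.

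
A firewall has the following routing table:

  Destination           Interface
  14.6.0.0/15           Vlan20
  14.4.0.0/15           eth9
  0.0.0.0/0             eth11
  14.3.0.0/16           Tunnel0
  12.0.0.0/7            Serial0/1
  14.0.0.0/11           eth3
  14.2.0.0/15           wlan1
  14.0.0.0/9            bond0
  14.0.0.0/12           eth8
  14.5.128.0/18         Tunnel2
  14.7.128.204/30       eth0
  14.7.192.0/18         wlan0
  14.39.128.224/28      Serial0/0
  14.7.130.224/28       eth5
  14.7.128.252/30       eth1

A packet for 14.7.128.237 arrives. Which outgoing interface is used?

Routes whose prefix contains 14.7.128.237:
  0.0.0.0/0 (default, matches everything) -> eth11
  14.0.0.0/9 (14.0.0.0 - 14.127.255.255) -> bond0
  14.0.0.0/11 (14.0.0.0 - 14.31.255.255) -> eth3
  14.0.0.0/12 (14.0.0.0 - 14.15.255.255) -> eth8
  14.6.0.0/15 (14.6.0.0 - 14.7.255.255) -> Vlan20
More-specific entries that do NOT match:
  14.7.128.204/30 (14.7.128.204 - 14.7.128.207) does not contain 14.7.128.237
  14.7.128.252/30 (14.7.128.252 - 14.7.128.255) does not contain 14.7.128.237
  14.39.128.224/28 (14.39.128.224 - 14.39.128.239) does not contain 14.7.128.237
  14.7.130.224/28 (14.7.130.224 - 14.7.130.239) does not contain 14.7.128.237
  14.5.128.0/18 (14.5.128.0 - 14.5.191.255) does not contain 14.7.128.237
  14.7.192.0/18 (14.7.192.0 - 14.7.255.255) does not contain 14.7.128.237
  14.3.0.0/16 (14.3.0.0 - 14.3.255.255) does not contain 14.7.128.237
Longest matching prefix is /15 -> interface Vlan20.

Vlan20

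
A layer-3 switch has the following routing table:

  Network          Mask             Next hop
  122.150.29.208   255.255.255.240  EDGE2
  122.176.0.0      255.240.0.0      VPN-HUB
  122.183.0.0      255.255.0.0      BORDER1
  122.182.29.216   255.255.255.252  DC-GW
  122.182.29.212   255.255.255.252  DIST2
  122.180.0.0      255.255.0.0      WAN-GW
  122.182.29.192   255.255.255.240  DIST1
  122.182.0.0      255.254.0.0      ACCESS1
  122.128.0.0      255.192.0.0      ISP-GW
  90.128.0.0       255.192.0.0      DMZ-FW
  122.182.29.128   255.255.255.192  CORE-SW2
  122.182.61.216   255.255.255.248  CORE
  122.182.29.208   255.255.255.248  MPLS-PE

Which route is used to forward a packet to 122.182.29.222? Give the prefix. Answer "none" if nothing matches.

122.182.0.0/15

Entries matching 122.182.29.222:
  122.128.0.0/10 (122.128.0.0 - 122.191.255.255)
  122.176.0.0/12 (122.176.0.0 - 122.191.255.255)
  122.182.0.0/15 (122.182.0.0 - 122.183.255.255)
Most specific is 122.182.0.0/15.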